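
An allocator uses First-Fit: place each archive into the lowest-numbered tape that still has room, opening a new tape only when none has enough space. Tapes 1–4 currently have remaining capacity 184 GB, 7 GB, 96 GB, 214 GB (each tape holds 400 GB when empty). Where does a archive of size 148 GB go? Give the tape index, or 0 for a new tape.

1

Tapes with room: tape 1 (184 GB), tape 4 (214 GB).
The first with room is tape 1.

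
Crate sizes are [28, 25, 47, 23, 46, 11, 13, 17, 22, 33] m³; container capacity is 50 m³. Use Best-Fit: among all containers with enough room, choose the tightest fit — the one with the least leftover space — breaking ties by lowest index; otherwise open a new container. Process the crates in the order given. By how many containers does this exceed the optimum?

Best-Fit: [28,11] [25,23] [47] [46] [13,17] [22] [33] → 7 containers.
Total size 265 m³; any packing needs at least ⌈265/50⌉ = 6 containers.
An optimal packing achieves that bound: [47] [46] [33,17] [28,22] [25,23] [13,11] → 6 containers.
Excess: 7 − 6 = 1.

1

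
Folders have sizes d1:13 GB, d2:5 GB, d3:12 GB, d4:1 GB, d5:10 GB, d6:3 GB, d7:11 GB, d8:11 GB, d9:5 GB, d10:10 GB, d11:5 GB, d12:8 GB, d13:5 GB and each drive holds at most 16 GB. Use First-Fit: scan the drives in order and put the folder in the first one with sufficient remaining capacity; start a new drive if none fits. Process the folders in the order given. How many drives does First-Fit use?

7 drives

drive 1: place d1 (13 GB), 3 GB left
drive 2: place d2 (5 GB), 11 GB left
drive 3: place d3 (12 GB), 4 GB left
drive 1: place d4 (1 GB), 2 GB left
drive 2: place d5 (10 GB), 1 GB left
drive 3: place d6 (3 GB), 1 GB left
drive 4: place d7 (11 GB), 5 GB left
drive 5: place d8 (11 GB), 5 GB left
drive 4: place d9 (5 GB), 0 GB left
drive 6: place d10 (10 GB), 6 GB left
drive 5: place d11 (5 GB), 0 GB left
drive 7: place d12 (8 GB), 8 GB left
drive 6: place d13 (5 GB), 1 GB left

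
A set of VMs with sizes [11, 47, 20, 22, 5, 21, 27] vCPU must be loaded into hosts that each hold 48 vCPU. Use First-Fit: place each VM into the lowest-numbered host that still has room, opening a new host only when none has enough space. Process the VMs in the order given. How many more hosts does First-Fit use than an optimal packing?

0

First-Fit: [11,20,5] [47] [22,21] [27] → 4 hosts.
Total size 153 vCPU; any packing needs at least ⌈153/48⌉ = 4 hosts.
So 4 is already optimal.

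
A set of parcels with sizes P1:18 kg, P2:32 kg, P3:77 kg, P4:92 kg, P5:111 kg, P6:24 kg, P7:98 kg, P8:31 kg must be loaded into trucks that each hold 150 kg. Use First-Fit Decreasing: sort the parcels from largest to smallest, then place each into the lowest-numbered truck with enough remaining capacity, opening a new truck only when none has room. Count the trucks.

4

Sorted descending: 111, 98, 92, 77, 32, 31, 24, 18.
111 kg → truck 1 (remaining 39 kg)
98 kg → truck 2 (remaining 52 kg)
92 kg → truck 3 (remaining 58 kg)
77 kg → truck 4 (remaining 73 kg)
32 kg → truck 1 (remaining 7 kg)
31 kg → truck 2 (remaining 21 kg)
24 kg → truck 3 (remaining 34 kg)
18 kg → truck 2 (remaining 3 kg)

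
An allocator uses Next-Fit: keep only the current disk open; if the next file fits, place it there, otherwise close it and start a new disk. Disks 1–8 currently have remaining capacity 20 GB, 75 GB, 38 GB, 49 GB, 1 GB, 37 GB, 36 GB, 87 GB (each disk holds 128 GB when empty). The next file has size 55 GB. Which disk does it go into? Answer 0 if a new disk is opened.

Next-Fit only looks at disk 8, which has 87 GB free.
55 GB fits there.

8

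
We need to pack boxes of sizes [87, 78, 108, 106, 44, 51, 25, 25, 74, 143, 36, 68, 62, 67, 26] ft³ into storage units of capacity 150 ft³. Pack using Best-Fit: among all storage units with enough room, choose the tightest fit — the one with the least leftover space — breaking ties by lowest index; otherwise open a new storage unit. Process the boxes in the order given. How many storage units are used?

8

storage unit 1: place 87 ft³, 63 ft³ left
storage unit 2: place 78 ft³, 72 ft³ left
storage unit 3: place 108 ft³, 42 ft³ left
storage unit 4: place 106 ft³, 44 ft³ left
storage unit 4: place 44 ft³, 0 ft³ left
storage unit 1: place 51 ft³, 12 ft³ left
storage unit 3: place 25 ft³, 17 ft³ left
storage unit 2: place 25 ft³, 47 ft³ left
storage unit 5: place 74 ft³, 76 ft³ left
storage unit 6: place 143 ft³, 7 ft³ left
storage unit 2: place 36 ft³, 11 ft³ left
storage unit 5: place 68 ft³, 8 ft³ left
storage unit 7: place 62 ft³, 88 ft³ left
storage unit 7: place 67 ft³, 21 ft³ left
storage unit 8: place 26 ft³, 124 ft³ left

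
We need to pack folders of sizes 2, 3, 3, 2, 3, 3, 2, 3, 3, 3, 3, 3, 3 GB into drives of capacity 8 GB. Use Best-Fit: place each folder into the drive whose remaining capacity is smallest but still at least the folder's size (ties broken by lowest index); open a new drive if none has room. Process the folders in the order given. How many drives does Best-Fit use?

2 GB → drive 1 (remaining 6 GB)
3 GB → drive 1 (remaining 3 GB)
3 GB → drive 1 (remaining 0 GB)
2 GB → drive 2 (remaining 6 GB)
3 GB → drive 2 (remaining 3 GB)
3 GB → drive 2 (remaining 0 GB)
2 GB → drive 3 (remaining 6 GB)
3 GB → drive 3 (remaining 3 GB)
3 GB → drive 3 (remaining 0 GB)
3 GB → drive 4 (remaining 5 GB)
3 GB → drive 4 (remaining 2 GB)
3 GB → drive 5 (remaining 5 GB)
3 GB → drive 5 (remaining 2 GB)

5 drives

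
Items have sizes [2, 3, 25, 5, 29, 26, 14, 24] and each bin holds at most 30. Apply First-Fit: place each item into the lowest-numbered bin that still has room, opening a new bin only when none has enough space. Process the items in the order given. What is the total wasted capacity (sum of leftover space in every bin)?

22

Put 2 in bin 1; 28 remain.
Put 3 in bin 1; 25 remain.
Put 25 in bin 1; 0 remain.
Put 5 in bin 2; 25 remain.
Put 29 in bin 3; 1 remain.
Put 26 in bin 4; 4 remain.
Put 14 in bin 2; 11 remain.
Put 24 in bin 5; 6 remain.
5 bins × 30 = 150; used 128; unused 22.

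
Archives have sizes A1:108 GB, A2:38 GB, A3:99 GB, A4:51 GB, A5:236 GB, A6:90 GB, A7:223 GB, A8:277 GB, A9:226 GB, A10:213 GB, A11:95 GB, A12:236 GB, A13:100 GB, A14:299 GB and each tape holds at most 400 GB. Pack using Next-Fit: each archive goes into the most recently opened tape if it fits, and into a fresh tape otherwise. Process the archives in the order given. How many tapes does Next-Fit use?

tape 1: place A1 (108 GB), 292 GB left
tape 1: place A2 (38 GB), 254 GB left
tape 1: place A3 (99 GB), 155 GB left
tape 1: place A4 (51 GB), 104 GB left
tape 2: place A5 (236 GB), 164 GB left
tape 2: place A6 (90 GB), 74 GB left
tape 3: place A7 (223 GB), 177 GB left
tape 4: place A8 (277 GB), 123 GB left
tape 5: place A9 (226 GB), 174 GB left
tape 6: place A10 (213 GB), 187 GB left
tape 6: place A11 (95 GB), 92 GB left
tape 7: place A12 (236 GB), 164 GB left
tape 7: place A13 (100 GB), 64 GB left
tape 8: place A14 (299 GB), 101 GB left
Final tapes: [108,38,99,51] [236,90] [223] [277] [226] [213,95] [236,100] [299].

8 tapes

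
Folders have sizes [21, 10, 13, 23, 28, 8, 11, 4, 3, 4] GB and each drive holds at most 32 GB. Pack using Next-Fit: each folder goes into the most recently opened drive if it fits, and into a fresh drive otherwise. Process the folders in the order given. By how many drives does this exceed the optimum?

1

Next-Fit: [21,10] [13] [23] [28] [8,11,4,3,4] → 5 drives.
Total size 125 GB; any packing needs at least ⌈125/32⌉ = 4 drives.
An optimal packing achieves that bound: [28,4] [23,8] [21,11] [13,10,4,3] → 4 drives.
Excess: 5 − 4 = 1.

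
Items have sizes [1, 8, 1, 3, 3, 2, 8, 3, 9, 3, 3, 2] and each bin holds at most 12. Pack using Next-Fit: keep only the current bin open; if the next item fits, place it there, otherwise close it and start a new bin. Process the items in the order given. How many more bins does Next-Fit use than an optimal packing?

1

Next-Fit: [1,8,1] [3,3,2] [8,3] [9,3] [3,2] → 5 bins.
Total size 46; any packing needs at least ⌈46/12⌉ = 4 bins.
An optimal packing achieves that bound: [9,3] [8,3,1] [8,3,1] [3,3,2,2] → 4 bins.
Excess: 5 − 4 = 1.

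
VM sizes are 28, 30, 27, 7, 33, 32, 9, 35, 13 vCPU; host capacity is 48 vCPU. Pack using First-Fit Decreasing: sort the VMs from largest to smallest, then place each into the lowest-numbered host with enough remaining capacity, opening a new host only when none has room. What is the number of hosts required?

Sorted descending: 35, 33, 32, 30, 28, 27, 13, 9, 7.
Put 35 vCPU in host 1; 13 vCPU remain.
Put 33 vCPU in host 2; 15 vCPU remain.
Put 32 vCPU in host 3; 16 vCPU remain.
Put 30 vCPU in host 4; 18 vCPU remain.
Put 28 vCPU in host 5; 20 vCPU remain.
Put 27 vCPU in host 6; 21 vCPU remain.
Put 13 vCPU in host 1; 0 vCPU remain.
Put 9 vCPU in host 2; 6 vCPU remain.
Put 7 vCPU in host 3; 9 vCPU remain.

6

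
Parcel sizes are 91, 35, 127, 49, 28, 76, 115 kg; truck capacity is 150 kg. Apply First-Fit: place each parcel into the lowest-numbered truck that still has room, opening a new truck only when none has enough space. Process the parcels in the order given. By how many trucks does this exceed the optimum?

1

First-Fit: [91,35] [127] [49,28] [76] [115] → 5 trucks.
Total size 521 kg; any packing needs at least ⌈521/150⌉ = 4 trucks.
An optimal packing achieves that bound: [127] [115,35] [91,49] [76,28] → 4 trucks.
Excess: 5 − 4 = 1.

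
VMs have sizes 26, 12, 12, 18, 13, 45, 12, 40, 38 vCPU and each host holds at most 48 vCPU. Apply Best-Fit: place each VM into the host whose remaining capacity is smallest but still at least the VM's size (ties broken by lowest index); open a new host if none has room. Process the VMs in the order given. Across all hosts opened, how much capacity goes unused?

Put 26 vCPU in host 1; 22 vCPU remain.
Put 12 vCPU in host 1; 10 vCPU remain.
Put 12 vCPU in host 2; 36 vCPU remain.
Put 18 vCPU in host 2; 18 vCPU remain.
Put 13 vCPU in host 2; 5 vCPU remain.
Put 45 vCPU in host 3; 3 vCPU remain.
Put 12 vCPU in host 4; 36 vCPU remain.
Put 40 vCPU in host 5; 8 vCPU remain.
Put 38 vCPU in host 6; 10 vCPU remain.
6 hosts × 48 vCPU = 288 vCPU; used 216 vCPU; unused 72 vCPU.

72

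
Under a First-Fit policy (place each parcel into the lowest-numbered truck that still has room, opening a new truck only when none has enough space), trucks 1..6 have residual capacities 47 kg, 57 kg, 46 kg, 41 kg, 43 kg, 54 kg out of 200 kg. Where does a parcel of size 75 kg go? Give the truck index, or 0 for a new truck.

No truck has ≥ 75 kg free, so a new truck is opened.

0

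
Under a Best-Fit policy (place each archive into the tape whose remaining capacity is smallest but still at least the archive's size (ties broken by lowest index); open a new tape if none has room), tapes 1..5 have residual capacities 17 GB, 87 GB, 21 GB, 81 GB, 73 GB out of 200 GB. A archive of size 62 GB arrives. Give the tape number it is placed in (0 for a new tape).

5

Tapes with room: tape 2 (87 GB), tape 4 (81 GB), tape 5 (73 GB).
Tightest fit is tape 5 with 73 GB free.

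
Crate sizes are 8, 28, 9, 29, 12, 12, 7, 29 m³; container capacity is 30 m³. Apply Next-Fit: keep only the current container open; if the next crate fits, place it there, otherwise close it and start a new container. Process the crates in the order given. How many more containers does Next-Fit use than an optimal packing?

2

Next-Fit: [8] [28] [9] [29] [12,12] [7] [29] → 7 containers.
Total size 134 m³; any packing needs at least ⌈134/30⌉ = 5 containers.
An optimal packing achieves that bound: [29] [29] [28] [12,12] [9,8,7] → 5 containers.
Excess: 7 − 5 = 2.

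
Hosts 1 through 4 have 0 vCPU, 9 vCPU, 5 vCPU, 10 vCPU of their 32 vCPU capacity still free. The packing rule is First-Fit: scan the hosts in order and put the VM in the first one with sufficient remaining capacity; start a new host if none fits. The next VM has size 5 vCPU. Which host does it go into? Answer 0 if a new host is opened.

Hosts with room: host 2 (9 vCPU), host 3 (5 vCPU), host 4 (10 vCPU).
The first with room is host 2.

2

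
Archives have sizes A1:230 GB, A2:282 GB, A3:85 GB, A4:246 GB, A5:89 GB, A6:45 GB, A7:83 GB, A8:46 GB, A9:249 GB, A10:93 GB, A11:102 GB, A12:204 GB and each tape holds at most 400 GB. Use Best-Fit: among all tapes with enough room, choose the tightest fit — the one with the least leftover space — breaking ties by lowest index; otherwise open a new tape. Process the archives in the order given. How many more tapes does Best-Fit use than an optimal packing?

0

Best-Fit: [230,83,46] [282,85] [246,89,45] [249,93] [102,204] → 5 tapes.
Total size 1754 GB; any packing needs at least ⌈1754/400⌉ = 5 tapes.
So 5 is already optimal.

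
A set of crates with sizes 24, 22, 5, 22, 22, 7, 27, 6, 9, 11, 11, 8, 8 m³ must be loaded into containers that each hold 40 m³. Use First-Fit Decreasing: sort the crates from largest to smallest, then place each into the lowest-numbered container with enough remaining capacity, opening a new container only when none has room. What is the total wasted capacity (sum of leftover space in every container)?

Sorted descending: 27, 24, 22, 22, 22, 11, 11, 9, 8, 8, 7, 6, 5.
Put 27 m³ in container 1; 13 m³ remain.
Put 24 m³ in container 2; 16 m³ remain.
Put 22 m³ in container 3; 18 m³ remain.
Put 22 m³ in container 4; 18 m³ remain.
Put 22 m³ in container 5; 18 m³ remain.
Put 11 m³ in container 1; 2 m³ remain.
Put 11 m³ in container 2; 5 m³ remain.
Put 9 m³ in container 3; 9 m³ remain.
Put 8 m³ in container 3; 1 m³ remain.
Put 8 m³ in container 4; 10 m³ remain.
Put 7 m³ in container 4; 3 m³ remain.
Put 6 m³ in container 5; 12 m³ remain.
Put 5 m³ in container 2; 0 m³ remain.
5 containers × 40 m³ = 200 m³; used 182 m³; unused 18 m³.

18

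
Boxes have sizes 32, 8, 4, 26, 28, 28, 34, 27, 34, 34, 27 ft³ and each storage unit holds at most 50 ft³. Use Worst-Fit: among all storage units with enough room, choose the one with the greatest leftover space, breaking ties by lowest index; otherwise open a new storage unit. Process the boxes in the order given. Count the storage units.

9 storage units

storage unit 1: place 32 ft³, 18 ft³ left
storage unit 1: place 8 ft³, 10 ft³ left
storage unit 1: place 4 ft³, 6 ft³ left
storage unit 2: place 26 ft³, 24 ft³ left
storage unit 3: place 28 ft³, 22 ft³ left
storage unit 4: place 28 ft³, 22 ft³ left
storage unit 5: place 34 ft³, 16 ft³ left
storage unit 6: place 27 ft³, 23 ft³ left
storage unit 7: place 34 ft³, 16 ft³ left
storage unit 8: place 34 ft³, 16 ft³ left
storage unit 9: place 27 ft³, 23 ft³ left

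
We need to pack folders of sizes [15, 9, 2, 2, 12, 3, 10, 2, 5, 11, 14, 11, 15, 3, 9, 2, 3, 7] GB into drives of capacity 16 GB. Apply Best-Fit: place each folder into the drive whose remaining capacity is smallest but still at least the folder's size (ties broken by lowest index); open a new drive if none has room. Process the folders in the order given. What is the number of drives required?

9 drives

15 GB → drive 1 (remaining 1 GB)
9 GB → drive 2 (remaining 7 GB)
2 GB → drive 2 (remaining 5 GB)
2 GB → drive 2 (remaining 3 GB)
12 GB → drive 3 (remaining 4 GB)
3 GB → drive 2 (remaining 0 GB)
10 GB → drive 4 (remaining 6 GB)
2 GB → drive 3 (remaining 2 GB)
5 GB → drive 4 (remaining 1 GB)
11 GB → drive 5 (remaining 5 GB)
14 GB → drive 6 (remaining 2 GB)
11 GB → drive 7 (remaining 5 GB)
15 GB → drive 8 (remaining 1 GB)
3 GB → drive 5 (remaining 2 GB)
9 GB → drive 9 (remaining 7 GB)
2 GB → drive 3 (remaining 0 GB)
3 GB → drive 7 (remaining 2 GB)
7 GB → drive 9 (remaining 0 GB)
Final drives: [15] [9,2,2,3] [12,2,2] [10,5] [11,3] [14] [11,3] [15] [9,7].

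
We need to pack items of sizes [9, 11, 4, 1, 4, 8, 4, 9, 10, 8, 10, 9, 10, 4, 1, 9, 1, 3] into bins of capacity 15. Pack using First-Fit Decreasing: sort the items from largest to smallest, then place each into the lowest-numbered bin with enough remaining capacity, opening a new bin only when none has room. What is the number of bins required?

Sorted descending: 11, 10, 10, 10, 9, 9, 9, 9, 8, 8, 4, 4, 4, 4, 3, 1, 1, 1.
bin 1: place 11, 4 left
bin 2: place 10, 5 left
bin 3: place 10, 5 left
bin 4: place 10, 5 left
bin 5: place 9, 6 left
bin 6: place 9, 6 left
bin 7: place 9, 6 left
bin 8: place 9, 6 left
bin 9: place 8, 7 left
bin 10: place 8, 7 left
bin 1: place 4, 0 left
bin 2: place 4, 1 left
bin 3: place 4, 1 left
bin 4: place 4, 1 left
bin 5: place 3, 3 left
bin 2: place 1, 0 left
bin 3: place 1, 0 left
bin 4: place 1, 0 left

10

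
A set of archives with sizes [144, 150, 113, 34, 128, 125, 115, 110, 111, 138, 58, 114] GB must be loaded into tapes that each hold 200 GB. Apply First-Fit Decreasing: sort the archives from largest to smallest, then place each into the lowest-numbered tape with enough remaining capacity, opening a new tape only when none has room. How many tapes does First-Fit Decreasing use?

Sorted descending: 150, 144, 138, 128, 125, 115, 114, 113, 111, 110, 58, 34.
tape 1: place 150 GB, 50 GB left
tape 2: place 144 GB, 56 GB left
tape 3: place 138 GB, 62 GB left
tape 4: place 128 GB, 72 GB left
tape 5: place 125 GB, 75 GB left
tape 6: place 115 GB, 85 GB left
tape 7: place 114 GB, 86 GB left
tape 8: place 113 GB, 87 GB left
tape 9: place 111 GB, 89 GB left
tape 10: place 110 GB, 90 GB left
tape 3: place 58 GB, 4 GB left
tape 1: place 34 GB, 16 GB left

10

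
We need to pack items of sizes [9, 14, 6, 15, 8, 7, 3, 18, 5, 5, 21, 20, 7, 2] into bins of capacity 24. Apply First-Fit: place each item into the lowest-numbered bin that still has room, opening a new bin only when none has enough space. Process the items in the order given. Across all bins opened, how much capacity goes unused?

9 → bin 1 (remaining 15)
14 → bin 1 (remaining 1)
6 → bin 2 (remaining 18)
15 → bin 2 (remaining 3)
8 → bin 3 (remaining 16)
7 → bin 3 (remaining 9)
3 → bin 2 (remaining 0)
18 → bin 4 (remaining 6)
5 → bin 3 (remaining 4)
5 → bin 4 (remaining 1)
21 → bin 5 (remaining 3)
20 → bin 6 (remaining 4)
7 → bin 7 (remaining 17)
2 → bin 3 (remaining 2)
7 bins × 24 = 168; used 140; unused 28.

28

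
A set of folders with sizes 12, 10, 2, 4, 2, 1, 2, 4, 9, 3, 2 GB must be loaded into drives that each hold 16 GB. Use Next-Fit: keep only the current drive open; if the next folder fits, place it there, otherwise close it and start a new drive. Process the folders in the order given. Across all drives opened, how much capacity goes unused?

Put 12 GB in drive 1; 4 GB remain.
Put 10 GB in drive 2; 6 GB remain.
Put 2 GB in drive 2; 4 GB remain.
Put 4 GB in drive 2; 0 GB remain.
Put 2 GB in drive 3; 14 GB remain.
Put 1 GB in drive 3; 13 GB remain.
Put 2 GB in drive 3; 11 GB remain.
Put 4 GB in drive 3; 7 GB remain.
Put 9 GB in drive 4; 7 GB remain.
Put 3 GB in drive 4; 4 GB remain.
Put 2 GB in drive 4; 2 GB remain.
4 drives × 16 GB = 64 GB; used 51 GB; unused 13 GB.

13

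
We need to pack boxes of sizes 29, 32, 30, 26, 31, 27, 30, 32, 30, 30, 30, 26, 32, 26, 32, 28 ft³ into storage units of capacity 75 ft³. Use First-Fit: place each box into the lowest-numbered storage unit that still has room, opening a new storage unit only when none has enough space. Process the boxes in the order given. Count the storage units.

29 ft³ → storage unit 1 (remaining 46 ft³)
32 ft³ → storage unit 1 (remaining 14 ft³)
30 ft³ → storage unit 2 (remaining 45 ft³)
26 ft³ → storage unit 2 (remaining 19 ft³)
31 ft³ → storage unit 3 (remaining 44 ft³)
27 ft³ → storage unit 3 (remaining 17 ft³)
30 ft³ → storage unit 4 (remaining 45 ft³)
32 ft³ → storage unit 4 (remaining 13 ft³)
30 ft³ → storage unit 5 (remaining 45 ft³)
30 ft³ → storage unit 5 (remaining 15 ft³)
30 ft³ → storage unit 6 (remaining 45 ft³)
26 ft³ → storage unit 6 (remaining 19 ft³)
32 ft³ → storage unit 7 (remaining 43 ft³)
26 ft³ → storage unit 7 (remaining 17 ft³)
32 ft³ → storage unit 8 (remaining 43 ft³)
28 ft³ → storage unit 8 (remaining 15 ft³)
Final storage units: [29,32] [30,26] [31,27] [30,32] [30,30] [30,26] [32,26] [32,28].

8 storage units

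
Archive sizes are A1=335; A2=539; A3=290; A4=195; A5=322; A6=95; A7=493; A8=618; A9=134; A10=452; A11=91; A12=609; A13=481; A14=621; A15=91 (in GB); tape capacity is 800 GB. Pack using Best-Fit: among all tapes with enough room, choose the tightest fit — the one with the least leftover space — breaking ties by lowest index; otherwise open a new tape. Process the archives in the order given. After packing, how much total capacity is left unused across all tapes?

Put A1 (335 GB) in tape 1; 465 GB remain.
Put A2 (539 GB) in tape 2; 261 GB remain.
Put A3 (290 GB) in tape 1; 175 GB remain.
Put A4 (195 GB) in tape 2; 66 GB remain.
Put A5 (322 GB) in tape 3; 478 GB remain.
Put A6 (95 GB) in tape 1; 80 GB remain.
Put A7 (493 GB) in tape 4; 307 GB remain.
Put A8 (618 GB) in tape 5; 182 GB remain.
Put A9 (134 GB) in tape 5; 48 GB remain.
Put A10 (452 GB) in tape 3; 26 GB remain.
Put A11 (91 GB) in tape 4; 216 GB remain.
Put A12 (609 GB) in tape 6; 191 GB remain.
Put A13 (481 GB) in tape 7; 319 GB remain.
Put A14 (621 GB) in tape 8; 179 GB remain.
Put A15 (91 GB) in tape 8; 88 GB remain.
8 tapes × 800 GB = 6400 GB; used 5366 GB; unused 1034 GB.

1034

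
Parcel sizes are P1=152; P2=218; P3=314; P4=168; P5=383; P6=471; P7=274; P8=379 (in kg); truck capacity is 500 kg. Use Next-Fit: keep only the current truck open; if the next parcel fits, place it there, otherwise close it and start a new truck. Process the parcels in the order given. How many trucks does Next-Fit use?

6

Put P1 (152 kg) in truck 1; 348 kg remain.
Put P2 (218 kg) in truck 1; 130 kg remain.
Put P3 (314 kg) in truck 2; 186 kg remain.
Put P4 (168 kg) in truck 2; 18 kg remain.
Put P5 (383 kg) in truck 3; 117 kg remain.
Put P6 (471 kg) in truck 4; 29 kg remain.
Put P7 (274 kg) in truck 5; 226 kg remain.
Put P8 (379 kg) in truck 6; 121 kg remain.
Final trucks: [152,218] [314,168] [383] [471] [274] [379].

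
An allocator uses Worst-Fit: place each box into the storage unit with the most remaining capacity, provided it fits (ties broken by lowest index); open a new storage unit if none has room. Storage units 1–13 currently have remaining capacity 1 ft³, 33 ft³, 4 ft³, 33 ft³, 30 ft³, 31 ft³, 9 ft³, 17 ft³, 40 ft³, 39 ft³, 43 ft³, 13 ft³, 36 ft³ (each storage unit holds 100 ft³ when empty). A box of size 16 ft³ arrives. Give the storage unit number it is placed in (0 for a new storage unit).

11

Storage units with room: storage unit 2 (33 ft³), storage unit 4 (33 ft³), storage unit 5 (30 ft³), storage unit 6 (31 ft³), storage unit 8 (17 ft³), storage unit 9 (40 ft³), storage unit 10 (39 ft³), storage unit 11 (43 ft³), storage unit 13 (36 ft³).
Most room is storage unit 11 with 43 ft³ free.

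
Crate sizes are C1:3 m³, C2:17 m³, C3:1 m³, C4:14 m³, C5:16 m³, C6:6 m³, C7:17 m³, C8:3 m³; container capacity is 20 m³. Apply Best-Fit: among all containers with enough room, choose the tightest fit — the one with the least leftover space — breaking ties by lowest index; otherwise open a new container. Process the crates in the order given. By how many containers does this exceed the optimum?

1

Best-Fit: [3,17] [1,14] [16] [6] [17,3] → 5 containers.
Total size 77 m³; any packing needs at least ⌈77/20⌉ = 4 containers.
An optimal packing achieves that bound: [17,3] [17,3] [16,1] [14,6] → 4 containers.
Excess: 5 − 4 = 1.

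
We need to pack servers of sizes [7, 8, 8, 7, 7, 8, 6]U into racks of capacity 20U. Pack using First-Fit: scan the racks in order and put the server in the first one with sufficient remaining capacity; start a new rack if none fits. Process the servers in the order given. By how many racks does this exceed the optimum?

First-Fit: [7,8] [8,7] [7,8] [6] → 4 racks.
Total size 51U; any packing needs at least ⌈51/20⌉ = 3 racks.
An optimal packing achieves that bound: [8,8] [8,7] [7,7,6] → 3 racks.
Excess: 4 − 3 = 1.

1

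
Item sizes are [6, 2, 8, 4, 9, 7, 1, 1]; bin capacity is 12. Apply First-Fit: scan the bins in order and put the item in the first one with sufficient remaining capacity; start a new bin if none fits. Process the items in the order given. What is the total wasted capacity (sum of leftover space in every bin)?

6 → bin 1 (remaining 6)
2 → bin 1 (remaining 4)
8 → bin 2 (remaining 4)
4 → bin 1 (remaining 0)
9 → bin 3 (remaining 3)
7 → bin 4 (remaining 5)
1 → bin 2 (remaining 3)
1 → bin 2 (remaining 2)
4 bins × 12 = 48; used 38; unused 10.

10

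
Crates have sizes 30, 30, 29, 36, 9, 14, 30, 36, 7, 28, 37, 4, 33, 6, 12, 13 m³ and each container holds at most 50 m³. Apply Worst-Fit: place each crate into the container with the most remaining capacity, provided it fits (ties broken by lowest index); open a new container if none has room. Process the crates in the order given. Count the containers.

9

Put 30 m³ in container 1; 20 m³ remain.
Put 30 m³ in container 2; 20 m³ remain.
Put 29 m³ in container 3; 21 m³ remain.
Put 36 m³ in container 4; 14 m³ remain.
Put 9 m³ in container 3; 12 m³ remain.
Put 14 m³ in container 1; 6 m³ remain.
Put 30 m³ in container 5; 20 m³ remain.
Put 36 m³ in container 6; 14 m³ remain.
Put 7 m³ in container 2; 13 m³ remain.
Put 28 m³ in container 7; 22 m³ remain.
Put 37 m³ in container 8; 13 m³ remain.
Put 4 m³ in container 7; 18 m³ remain.
Put 33 m³ in container 9; 17 m³ remain.
Put 6 m³ in container 5; 14 m³ remain.
Put 12 m³ in container 7; 6 m³ remain.
Put 13 m³ in container 9; 4 m³ remain.
Final containers: [30,14] [30,7] [29,9] [36] [30,6] [36] [28,4,12] [37] [33,13].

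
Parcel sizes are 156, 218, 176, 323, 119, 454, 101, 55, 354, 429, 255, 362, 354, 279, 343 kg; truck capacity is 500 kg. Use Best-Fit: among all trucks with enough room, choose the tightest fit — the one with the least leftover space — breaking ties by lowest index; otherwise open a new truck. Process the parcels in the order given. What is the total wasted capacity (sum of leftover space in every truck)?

1022

156 kg → truck 1 (remaining 344 kg)
218 kg → truck 1 (remaining 126 kg)
176 kg → truck 2 (remaining 324 kg)
323 kg → truck 2 (remaining 1 kg)
119 kg → truck 1 (remaining 7 kg)
454 kg → truck 3 (remaining 46 kg)
101 kg → truck 4 (remaining 399 kg)
55 kg → truck 4 (remaining 344 kg)
354 kg → truck 5 (remaining 146 kg)
429 kg → truck 6 (remaining 71 kg)
255 kg → truck 4 (remaining 89 kg)
362 kg → truck 7 (remaining 138 kg)
354 kg → truck 8 (remaining 146 kg)
279 kg → truck 9 (remaining 221 kg)
343 kg → truck 10 (remaining 157 kg)
10 trucks × 500 kg = 5000 kg; used 3978 kg; unused 1022 kg.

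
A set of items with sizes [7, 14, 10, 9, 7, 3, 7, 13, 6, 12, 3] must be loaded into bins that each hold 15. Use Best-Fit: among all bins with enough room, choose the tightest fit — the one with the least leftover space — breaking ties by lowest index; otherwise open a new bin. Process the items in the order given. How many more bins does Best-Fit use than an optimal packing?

0

Best-Fit: [7,7] [14] [10,3] [9,6] [7] [13] [12,3] → 7 bins.
Total size 91; any packing needs at least ⌈91/15⌉ = 7 bins.
So 7 is already optimal.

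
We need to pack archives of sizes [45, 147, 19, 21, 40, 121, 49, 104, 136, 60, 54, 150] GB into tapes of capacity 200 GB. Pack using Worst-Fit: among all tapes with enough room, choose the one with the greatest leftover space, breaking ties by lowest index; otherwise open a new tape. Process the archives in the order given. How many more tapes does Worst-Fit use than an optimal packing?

Worst-Fit: [45,147] [19,21,40,49] [121,54] [104,60] [136] [150] → 6 tapes.
Total size 946 GB; any packing needs at least ⌈946/200⌉ = 5 tapes.
An optimal packing achieves that bound: [150,49] [147,45] [136,60] [121,54,21] [104,40,19] → 5 tapes.
Excess: 6 − 5 = 1.

1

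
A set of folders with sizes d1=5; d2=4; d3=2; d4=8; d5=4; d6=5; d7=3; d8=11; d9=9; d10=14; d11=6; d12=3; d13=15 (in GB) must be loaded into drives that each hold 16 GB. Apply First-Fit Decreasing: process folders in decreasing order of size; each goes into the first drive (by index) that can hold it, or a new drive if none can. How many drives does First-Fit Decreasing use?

6 drives

Sorted descending: 15, 14, 11, 9, 8, 6, 5, 5, 4, 4, 3, 3, 2.
15 GB → drive 1 (remaining 1 GB)
14 GB → drive 2 (remaining 2 GB)
11 GB → drive 3 (remaining 5 GB)
9 GB → drive 4 (remaining 7 GB)
8 GB → drive 5 (remaining 8 GB)
6 GB → drive 4 (remaining 1 GB)
5 GB → drive 3 (remaining 0 GB)
5 GB → drive 5 (remaining 3 GB)
4 GB → drive 6 (remaining 12 GB)
4 GB → drive 6 (remaining 8 GB)
3 GB → drive 5 (remaining 0 GB)
3 GB → drive 6 (remaining 5 GB)
2 GB → drive 2 (remaining 0 GB)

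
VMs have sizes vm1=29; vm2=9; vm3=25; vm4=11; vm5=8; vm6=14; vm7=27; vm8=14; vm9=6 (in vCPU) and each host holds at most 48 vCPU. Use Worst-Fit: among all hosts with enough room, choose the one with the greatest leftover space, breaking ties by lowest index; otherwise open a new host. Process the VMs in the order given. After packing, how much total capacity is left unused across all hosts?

Put vm1 (29 vCPU) in host 1; 19 vCPU remain.
Put vm2 (9 vCPU) in host 1; 10 vCPU remain.
Put vm3 (25 vCPU) in host 2; 23 vCPU remain.
Put vm4 (11 vCPU) in host 2; 12 vCPU remain.
Put vm5 (8 vCPU) in host 2; 4 vCPU remain.
Put vm6 (14 vCPU) in host 3; 34 vCPU remain.
Put vm7 (27 vCPU) in host 3; 7 vCPU remain.
Put vm8 (14 vCPU) in host 4; 34 vCPU remain.
Put vm9 (6 vCPU) in host 4; 28 vCPU remain.
4 hosts × 48 vCPU = 192 vCPU; used 143 vCPU; unused 49 vCPU.

49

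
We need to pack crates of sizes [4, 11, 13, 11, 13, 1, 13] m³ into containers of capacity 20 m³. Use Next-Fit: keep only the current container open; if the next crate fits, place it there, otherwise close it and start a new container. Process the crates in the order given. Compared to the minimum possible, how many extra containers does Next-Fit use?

0

Next-Fit: [4,11] [13] [11] [13,1] [13] → 5 containers.
5 crates exceed 10 m³ (half the capacity), and no two of those can share a container, so at least 5 containers are needed.
So 5 is already optimal.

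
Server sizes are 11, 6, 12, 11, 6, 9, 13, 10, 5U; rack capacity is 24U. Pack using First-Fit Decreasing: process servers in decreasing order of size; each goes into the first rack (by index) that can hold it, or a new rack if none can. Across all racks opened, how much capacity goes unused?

13

Sorted descending: 13, 12, 11, 11, 10, 9, 6, 6, 5.
13U → rack 1 (remaining 11U)
12U → rack 2 (remaining 12U)
11U → rack 1 (remaining 0U)
11U → rack 2 (remaining 1U)
10U → rack 3 (remaining 14U)
9U → rack 3 (remaining 5U)
6U → rack 4 (remaining 18U)
6U → rack 4 (remaining 12U)
5U → rack 3 (remaining 0U)
4 racks × 24U = 96U; used 83U; unused 13U.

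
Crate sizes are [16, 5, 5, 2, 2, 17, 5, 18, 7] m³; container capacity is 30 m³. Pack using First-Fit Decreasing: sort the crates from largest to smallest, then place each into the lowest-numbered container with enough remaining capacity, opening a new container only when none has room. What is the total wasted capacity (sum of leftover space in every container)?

13

Sorted descending: 18, 17, 16, 7, 5, 5, 5, 2, 2.
container 1: place 18 m³, 12 m³ left
container 2: place 17 m³, 13 m³ left
container 3: place 16 m³, 14 m³ left
container 1: place 7 m³, 5 m³ left
container 1: place 5 m³, 0 m³ left
container 2: place 5 m³, 8 m³ left
container 2: place 5 m³, 3 m³ left
container 2: place 2 m³, 1 m³ left
container 3: place 2 m³, 12 m³ left
3 containers × 30 m³ = 90 m³; used 77 m³; unused 13 m³.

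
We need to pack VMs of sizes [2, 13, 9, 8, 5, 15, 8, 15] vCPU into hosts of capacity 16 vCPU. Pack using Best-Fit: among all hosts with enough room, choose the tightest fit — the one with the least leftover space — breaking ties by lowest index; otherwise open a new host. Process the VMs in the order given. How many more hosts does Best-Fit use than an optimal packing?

0

Best-Fit: [2,13] [9,5] [8,8] [15] [15] → 5 hosts.
Total size 75 vCPU; any packing needs at least ⌈75/16⌉ = 5 hosts.
So 5 is already optimal.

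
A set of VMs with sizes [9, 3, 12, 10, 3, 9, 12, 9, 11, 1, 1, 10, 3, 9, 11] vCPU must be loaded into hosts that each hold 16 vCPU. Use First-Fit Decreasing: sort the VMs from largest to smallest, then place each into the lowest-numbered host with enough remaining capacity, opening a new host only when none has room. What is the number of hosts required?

10 hosts

Sorted descending: 12, 12, 11, 11, 10, 10, 9, 9, 9, 9, 3, 3, 3, 1, 1.
Put 12 vCPU in host 1; 4 vCPU remain.
Put 12 vCPU in host 2; 4 vCPU remain.
Put 11 vCPU in host 3; 5 vCPU remain.
Put 11 vCPU in host 4; 5 vCPU remain.
Put 10 vCPU in host 5; 6 vCPU remain.
Put 10 vCPU in host 6; 6 vCPU remain.
Put 9 vCPU in host 7; 7 vCPU remain.
Put 9 vCPU in host 8; 7 vCPU remain.
Put 9 vCPU in host 9; 7 vCPU remain.
Put 9 vCPU in host 10; 7 vCPU remain.
Put 3 vCPU in host 1; 1 vCPU remain.
Put 3 vCPU in host 2; 1 vCPU remain.
Put 3 vCPU in host 3; 2 vCPU remain.
Put 1 vCPU in host 1; 0 vCPU remain.
Put 1 vCPU in host 2; 0 vCPU remain.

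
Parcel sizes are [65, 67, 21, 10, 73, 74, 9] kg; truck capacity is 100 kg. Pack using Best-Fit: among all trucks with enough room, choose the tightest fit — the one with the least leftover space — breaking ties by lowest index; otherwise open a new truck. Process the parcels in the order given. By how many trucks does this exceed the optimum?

0

Best-Fit: [65] [67,21,10] [73] [74,9] → 4 trucks.
Total size 319 kg; any packing needs at least ⌈319/100⌉ = 4 trucks.
So 4 is already optimal.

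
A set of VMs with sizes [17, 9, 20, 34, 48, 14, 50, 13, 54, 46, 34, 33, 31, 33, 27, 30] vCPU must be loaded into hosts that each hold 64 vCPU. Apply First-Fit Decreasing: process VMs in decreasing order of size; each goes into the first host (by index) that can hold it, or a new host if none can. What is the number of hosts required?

8

Sorted descending: 54, 50, 48, 46, 34, 34, 33, 33, 31, 30, 27, 20, 17, 14, 13, 9.
54 vCPU → host 1 (remaining 10 vCPU)
50 vCPU → host 2 (remaining 14 vCPU)
48 vCPU → host 3 (remaining 16 vCPU)
46 vCPU → host 4 (remaining 18 vCPU)
34 vCPU → host 5 (remaining 30 vCPU)
34 vCPU → host 6 (remaining 30 vCPU)
33 vCPU → host 7 (remaining 31 vCPU)
33 vCPU → host 8 (remaining 31 vCPU)
31 vCPU → host 7 (remaining 0 vCPU)
30 vCPU → host 5 (remaining 0 vCPU)
27 vCPU → host 6 (remaining 3 vCPU)
20 vCPU → host 8 (remaining 11 vCPU)
17 vCPU → host 4 (remaining 1 vCPU)
14 vCPU → host 2 (remaining 0 vCPU)
13 vCPU → host 3 (remaining 3 vCPU)
9 vCPU → host 1 (remaining 1 vCPU)
Final hosts: [54,9] [50,14] [48,13] [46,17] [34,30] [34,27] [33,31] [33,20].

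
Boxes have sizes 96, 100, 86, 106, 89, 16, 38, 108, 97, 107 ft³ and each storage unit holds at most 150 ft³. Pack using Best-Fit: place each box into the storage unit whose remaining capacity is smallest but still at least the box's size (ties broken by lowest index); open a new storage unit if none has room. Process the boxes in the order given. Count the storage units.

Put 96 ft³ in storage unit 1; 54 ft³ remain.
Put 100 ft³ in storage unit 2; 50 ft³ remain.
Put 86 ft³ in storage unit 3; 64 ft³ remain.
Put 106 ft³ in storage unit 4; 44 ft³ remain.
Put 89 ft³ in storage unit 5; 61 ft³ remain.
Put 16 ft³ in storage unit 4; 28 ft³ remain.
Put 38 ft³ in storage unit 2; 12 ft³ remain.
Put 108 ft³ in storage unit 6; 42 ft³ remain.
Put 97 ft³ in storage unit 7; 53 ft³ remain.
Put 107 ft³ in storage unit 8; 43 ft³ remain.

8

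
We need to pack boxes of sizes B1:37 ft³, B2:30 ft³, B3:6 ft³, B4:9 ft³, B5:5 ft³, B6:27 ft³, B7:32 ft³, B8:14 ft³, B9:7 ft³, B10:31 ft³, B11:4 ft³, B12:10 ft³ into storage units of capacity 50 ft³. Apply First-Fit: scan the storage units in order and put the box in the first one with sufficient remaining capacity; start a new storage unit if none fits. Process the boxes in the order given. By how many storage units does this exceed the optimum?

First-Fit: [37,6,5] [30,9,7,4] [27,14] [32,10] [31] → 5 storage units.
Total size 212 ft³; any packing needs at least ⌈212/50⌉ = 5 storage units.
So 5 is already optimal.

0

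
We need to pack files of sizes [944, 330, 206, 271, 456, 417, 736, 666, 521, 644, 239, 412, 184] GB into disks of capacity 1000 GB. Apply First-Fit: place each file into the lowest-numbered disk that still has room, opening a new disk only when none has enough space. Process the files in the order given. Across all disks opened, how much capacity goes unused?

944 GB → disk 1 (remaining 56 GB)
330 GB → disk 2 (remaining 670 GB)
206 GB → disk 2 (remaining 464 GB)
271 GB → disk 2 (remaining 193 GB)
456 GB → disk 3 (remaining 544 GB)
417 GB → disk 3 (remaining 127 GB)
736 GB → disk 4 (remaining 264 GB)
666 GB → disk 5 (remaining 334 GB)
521 GB → disk 6 (remaining 479 GB)
644 GB → disk 7 (remaining 356 GB)
239 GB → disk 4 (remaining 25 GB)
412 GB → disk 6 (remaining 67 GB)
184 GB → disk 2 (remaining 9 GB)
7 disks × 1000 GB = 7000 GB; used 6026 GB; unused 974 GB.

974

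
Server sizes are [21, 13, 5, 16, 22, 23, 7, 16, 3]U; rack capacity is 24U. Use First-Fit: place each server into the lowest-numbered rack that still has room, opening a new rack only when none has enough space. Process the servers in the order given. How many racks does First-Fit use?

6 racks

Put 21U in rack 1; 3U remain.
Put 13U in rack 2; 11U remain.
Put 5U in rack 2; 6U remain.
Put 16U in rack 3; 8U remain.
Put 22U in rack 4; 2U remain.
Put 23U in rack 5; 1U remain.
Put 7U in rack 3; 1U remain.
Put 16U in rack 6; 8U remain.
Put 3U in rack 1; 0U remain.
Final racks: [21,3] [13,5] [16,7] [22] [23] [16].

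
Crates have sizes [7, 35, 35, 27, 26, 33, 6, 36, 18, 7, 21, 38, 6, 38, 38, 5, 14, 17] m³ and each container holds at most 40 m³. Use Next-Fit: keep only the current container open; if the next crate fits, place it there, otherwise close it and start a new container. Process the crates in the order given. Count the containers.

14

7 m³ → container 1 (remaining 33 m³)
35 m³ → container 2 (remaining 5 m³)
35 m³ → container 3 (remaining 5 m³)
27 m³ → container 4 (remaining 13 m³)
26 m³ → container 5 (remaining 14 m³)
33 m³ → container 6 (remaining 7 m³)
6 m³ → container 6 (remaining 1 m³)
36 m³ → container 7 (remaining 4 m³)
18 m³ → container 8 (remaining 22 m³)
7 m³ → container 8 (remaining 15 m³)
21 m³ → container 9 (remaining 19 m³)
38 m³ → container 10 (remaining 2 m³)
6 m³ → container 11 (remaining 34 m³)
38 m³ → container 12 (remaining 2 m³)
38 m³ → container 13 (remaining 2 m³)
5 m³ → container 14 (remaining 35 m³)
14 m³ → container 14 (remaining 21 m³)
17 m³ → container 14 (remaining 4 m³)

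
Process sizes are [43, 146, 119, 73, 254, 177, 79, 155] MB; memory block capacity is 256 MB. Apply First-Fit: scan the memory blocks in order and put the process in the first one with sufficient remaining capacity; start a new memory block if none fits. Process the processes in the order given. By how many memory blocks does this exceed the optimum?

First-Fit: [43,146] [119,73] [254] [177,79] [155] → 5 memory blocks.
Total size 1046 MB; any packing needs at least ⌈1046/256⌉ = 5 memory blocks.
So 5 is already optimal.

0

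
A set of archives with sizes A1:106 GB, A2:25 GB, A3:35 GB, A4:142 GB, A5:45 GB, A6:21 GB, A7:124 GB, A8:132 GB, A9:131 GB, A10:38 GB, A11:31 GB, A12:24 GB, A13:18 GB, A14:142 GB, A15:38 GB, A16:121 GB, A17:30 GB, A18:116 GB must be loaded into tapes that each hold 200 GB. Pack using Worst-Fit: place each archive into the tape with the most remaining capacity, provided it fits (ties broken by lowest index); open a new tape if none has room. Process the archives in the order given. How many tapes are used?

tape 1: place A1 (106 GB), 94 GB left
tape 1: place A2 (25 GB), 69 GB left
tape 1: place A3 (35 GB), 34 GB left
tape 2: place A4 (142 GB), 58 GB left
tape 2: place A5 (45 GB), 13 GB left
tape 1: place A6 (21 GB), 13 GB left
tape 3: place A7 (124 GB), 76 GB left
tape 4: place A8 (132 GB), 68 GB left
tape 5: place A9 (131 GB), 69 GB left
tape 3: place A10 (38 GB), 38 GB left
tape 5: place A11 (31 GB), 38 GB left
tape 4: place A12 (24 GB), 44 GB left
tape 4: place A13 (18 GB), 26 GB left
tape 6: place A14 (142 GB), 58 GB left
tape 6: place A15 (38 GB), 20 GB left
tape 7: place A16 (121 GB), 79 GB left
tape 7: place A17 (30 GB), 49 GB left
tape 8: place A18 (116 GB), 84 GB left

8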